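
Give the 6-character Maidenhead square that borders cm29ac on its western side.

CM19xc

Longitude subsquare a = 0; −1 → -1, wraps to 23 = x, carry into square.
Longitude square 2; −1 → 1.
The latitude characters are unchanged.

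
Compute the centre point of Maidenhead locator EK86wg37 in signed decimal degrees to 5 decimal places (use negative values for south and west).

Field E=4, K=10: +4·20° lon, +10·10° lat → SW at lon -100°, lat 10°.
Square 8, 6: +8·2° lon, +6·1° lat → SW at lon -84°, lat 16°.
Subsquare w=22, g=6: +22·0.0833333° lon, +6·0.0416667° lat → SW at lon -82.1667°, lat 16.25°.
Extended square 3, 7: +3·0.00833333° lon, +7·0.00416667° lat → SW at lon -82.1417°, lat 16.2792°.
Cell spans 0.00833333° lon × 0.00416667° lat. Centre is SW corner plus half of each.
latitude 16.28125, longitude -82.13750.

16.28125, -82.13750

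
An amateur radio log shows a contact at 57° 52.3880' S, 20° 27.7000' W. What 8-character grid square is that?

HD92sd40

Shift to the Maidenhead origin (180°W, 90°S): lon 159.53833, lat 32.12687.
Field: 159.53833/20 → 7 → H, 32.12687/10 → 3 → D; chars HD.
Square: 19.53833/2 → 9, 2.12687/1 → 2; chars 92.
Subsquare: 1.53833/0.0833333 → 18 → s, 0.12687/0.0416667 → 3 → d; chars sd.
Extended square: 0.03833/0.00833333 → 4, 0.00187/0.00416667 → 0; chars 40.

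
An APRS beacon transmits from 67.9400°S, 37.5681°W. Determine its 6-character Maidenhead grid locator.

HC12fb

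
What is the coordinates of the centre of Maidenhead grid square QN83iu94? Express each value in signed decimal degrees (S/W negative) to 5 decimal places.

43.85208, 156.74583

Field Q=16, N=13: +16·20° lon, +13·10° lat → SW at lon 140°, lat 40°.
Square 8, 3: +8·2° lon, +3·1° lat → SW at lon 156°, lat 43°.
Subsquare i=8, u=20: +8·0.0833333° lon, +20·0.0416667° lat → SW at lon 156.667°, lat 43.8333°.
Extended square 9, 4: +9·0.00833333° lon, +4·0.00416667° lat → SW at lon 156.742°, lat 43.85°.
Cell spans 0.00833333° lon × 0.00416667° lat. Centre is SW corner plus half of each.
latitude 43.85208, longitude 156.74583.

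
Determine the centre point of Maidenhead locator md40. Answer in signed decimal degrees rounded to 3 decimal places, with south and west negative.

-59.500, 69.000

Field M=12, D=3: +12·20° lon, +3·10° lat → SW at lon 60°, lat -60°.
Square 4, 0: +4·2° lon, +0·1° lat → SW at lon 68°, lat -60°.
Cell spans 2° lon × 1° lat. Centre is SW corner plus half of each.
latitude -59.500, longitude 69.000.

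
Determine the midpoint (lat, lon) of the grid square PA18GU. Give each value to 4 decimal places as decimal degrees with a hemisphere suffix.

81.1458° S, 122.5417° E

Field P=15, A=0: +15·20° lon, +0·10° lat → SW at lon 120°, lat -90°.
Square 1, 8: +1·2° lon, +8·1° lat → SW at lon 122°, lat -82°.
Subsquare g=6, u=20: +6·0.0833333° lon, +20·0.0416667° lat → SW at lon 122.5°, lat -81.1667°.
Cell spans 0.0833333° lon × 0.0416667° lat. Centre is SW corner plus half of each.
latitude 81.1458° S, longitude 122.5417° E.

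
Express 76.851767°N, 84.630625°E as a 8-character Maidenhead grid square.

Add 180° to longitude and 90° to latitude: 264.63063, 166.85177.
Field: 264.63063/20 → 13 → N, 166.85177/10 → 16 → Q; chars NQ.
Square: 4.63063/2 → 2, 6.85177/1 → 6; chars 26.
Subsquare: 0.63063/0.0833333 → 7 → h, 0.85177/0.0416667 → 20 → u; chars hu.
Extended square: 0.04729/0.00833333 → 5, 0.01843/0.00416667 → 4; chars 54.

NQ26hu54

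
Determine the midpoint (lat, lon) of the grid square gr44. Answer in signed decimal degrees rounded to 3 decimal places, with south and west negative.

84.500, -51.000

Field G=6, R=17: +6·20° lon, +17·10° lat → SW at lon -60°, lat 80°.
Square 4, 4: +4·2° lon, +4·1° lat → SW at lon -52°, lat 84°.
Cell spans 2° lon × 1° lat. Centre is SW corner plus half of each.
latitude 84.500, longitude -51.000.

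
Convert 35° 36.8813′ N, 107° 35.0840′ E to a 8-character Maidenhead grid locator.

OM35to07

Offset from 180°W / 90°S: lon 287.58473°, lat 125.61469°.
Field: lon ⌊287.58473/20⌋ = 14 → O; lat ⌊125.61469/10⌋ = 12 → M.
Square: lon ⌊7.58473/2⌋ = 3; lat ⌊5.61469/1⌋ = 5.
Subsquare: lon ⌊1.58473/0.0833333⌋ = 19 → t; lat ⌊0.61469/0.0416667⌋ = 14 → o.
Extended square: lon ⌊0.00140/0.00833333⌋ = 0; lat ⌊0.03136/0.00416667⌋ = 7.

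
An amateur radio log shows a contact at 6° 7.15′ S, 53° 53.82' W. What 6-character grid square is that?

Add 180° to longitude and 90° to latitude: 126.1030, 83.8808.
Field: lon ⌊126.1030/20⌋ = 6 → G; lat ⌊83.8808/10⌋ = 8 → I.
Square: lon ⌊6.1030/2⌋ = 3; lat ⌊3.8808/1⌋ = 3.
Subsquare: lon ⌊0.1030/0.0833333⌋ = 1 → b; lat ⌊0.8808/0.0416667⌋ = 21 → v.

GI33bv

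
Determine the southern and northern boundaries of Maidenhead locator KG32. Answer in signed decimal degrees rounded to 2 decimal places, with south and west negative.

-28.00, -27.00

Field K=10, G=6: +10·20° lon, +6·10° lat → SW at lon 20°, lat -30°.
Square 3, 2: +3·2° lon, +2·1° lat → SW at lon 26°, lat -28°.
Cell spans 2° lon × 1° lat.
south -28.00, north -27.00.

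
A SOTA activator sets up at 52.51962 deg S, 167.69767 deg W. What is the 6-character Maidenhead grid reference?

Add 180° to longitude and 90° to latitude: 12.3023, 37.4804.
Field: 12.3023/20 → 0 → A, 37.4804/10 → 3 → D; chars AD.
Square: 12.3023/2 → 6, 7.4804/1 → 7; chars 67.
Subsquare: 0.3023/0.0833333 → 3 → d, 0.4804/0.0416667 → 11 → l; chars dl.

AD67dl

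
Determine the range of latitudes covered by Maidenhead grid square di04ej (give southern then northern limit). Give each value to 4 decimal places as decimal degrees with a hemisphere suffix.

5.6250° S, 5.5833° S

Field D=3, I=8: +3·20° lon, +8·10° lat → SW at lon -120°, lat -10°.
Square 0, 4: +0·2° lon, +4·1° lat → SW at lon -120°, lat -6°.
Subsquare e=4, j=9: +4·0.0833333° lon, +9·0.0416667° lat → SW at lon -119.667°, lat -5.625°.
Cell spans 0.0833333° lon × 0.0416667° lat.
south 5.6250° S, north 5.5833° S.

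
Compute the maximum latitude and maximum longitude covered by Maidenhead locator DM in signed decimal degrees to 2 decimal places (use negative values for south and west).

40.00, -100.00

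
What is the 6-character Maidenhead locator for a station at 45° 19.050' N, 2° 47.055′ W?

IN85oh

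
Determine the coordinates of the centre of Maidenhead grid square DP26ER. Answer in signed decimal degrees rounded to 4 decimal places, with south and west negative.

Field D=3, P=15: +3·20° lon, +15·10° lat → SW at lon -120°, lat 60°.
Square 2, 6: +2·2° lon, +6·1° lat → SW at lon -116°, lat 66°.
Subsquare e=4, r=17: +4·0.0833333° lon, +17·0.0416667° lat → SW at lon -115.667°, lat 66.7083°.
Cell spans 0.0833333° lon × 0.0416667° lat. Centre is SW corner plus half of each.
latitude 66.7292, longitude -115.6250.

66.7292, -115.6250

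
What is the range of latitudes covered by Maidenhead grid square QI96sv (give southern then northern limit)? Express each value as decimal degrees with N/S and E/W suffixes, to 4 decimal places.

3.1250° S, 3.0833° S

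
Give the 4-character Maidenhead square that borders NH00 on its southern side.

Latitude square 0; −1 → -1, wraps to 9, carry into field.
Latitude field H = 7; −1 → 6 = G.
The longitude characters are unchanged.

NG09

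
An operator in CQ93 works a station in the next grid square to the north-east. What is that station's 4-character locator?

DQ04

Longitude square 9; +1 → 10, wraps to 0, carry into field.
Longitude field C = 2; +1 → 3 = D.
Latitude square 3; +1 → 4.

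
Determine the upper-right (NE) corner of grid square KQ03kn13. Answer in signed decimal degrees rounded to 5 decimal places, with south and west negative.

73.55833, 20.85000

Field K=10, Q=16: +10·20° lon, +16·10° lat → SW at lon 20°, lat 70°.
Square 0, 3: +0·2° lon, +3·1° lat → SW at lon 20°, lat 73°.
Subsquare k=10, n=13: +10·0.0833333° lon, +13·0.0416667° lat → SW at lon 20.8333°, lat 73.5417°.
Extended square 1, 3: +1·0.00833333° lon, +3·0.00416667° lat → SW at lon 20.8417°, lat 73.5542°.
Cell spans 0.00833333° lon × 0.00416667° lat. NE corner is SW corner plus one full cell.
latitude 73.55833, longitude 20.85000.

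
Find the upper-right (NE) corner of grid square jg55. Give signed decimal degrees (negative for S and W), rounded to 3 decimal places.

-24.000, 12.000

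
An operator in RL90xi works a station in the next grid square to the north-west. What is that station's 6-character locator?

Longitude subsquare x = 23; −1 → 22 = w.
Latitude subsquare i = 8; +1 → 9 = j.

RL90wj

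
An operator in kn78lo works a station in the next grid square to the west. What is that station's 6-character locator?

Longitude subsquare l = 11; −1 → 10 = k.
The latitude characters are unchanged.

KN78ko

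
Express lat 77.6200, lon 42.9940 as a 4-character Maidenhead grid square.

LQ17

Add 180° to longitude and 90° to latitude: 222.99, 167.62.
Field (20°×10°, letters A–R): lon ⌊222.99/20⌋ = 11 → L; lat ⌊167.62/10⌋ = 16 → Q.
Square (2°×1°, digits 0–9): lon ⌊2.99/2⌋ = 1; lat ⌊7.62/1⌋ = 7.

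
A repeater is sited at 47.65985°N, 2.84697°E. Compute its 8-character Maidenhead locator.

JN17kp18

Add 180° to longitude and 90° to latitude: 182.84697, 137.65985.
Field (20°×10°, letters A–R): 182.84697/20 → 9 → J, 137.65985/10 → 13 → N; chars JN.
Square (2°×1°, digits 0–9): 2.84697/2 → 1, 7.65985/1 → 7; chars 17.
Subsquare (5′×2.5′, letters a–x): 0.84697/0.0833333 → 10 → k, 0.65985/0.0416667 → 15 → p; chars kp.
Extended square (30″×15″, digits 0–9): 0.01364/0.00833333 → 1, 0.03485/0.00416667 → 8; chars 18.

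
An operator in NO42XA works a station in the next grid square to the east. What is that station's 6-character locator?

Longitude subsquare x = 23; +1 → 24, wraps to 0 = a, carry into square.
Longitude square 4; +1 → 5.
The latitude characters are unchanged.

NO52aa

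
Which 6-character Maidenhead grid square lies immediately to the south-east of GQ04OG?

GQ04pf

Longitude subsquare o = 14; +1 → 15 = p.
Latitude subsquare g = 6; −1 → 5 = f.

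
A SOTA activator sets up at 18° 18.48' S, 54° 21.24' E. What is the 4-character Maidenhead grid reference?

LH71

Offset from 180°W / 90°S: lon 234.35°, lat 71.69°.
Field: lon ⌊234.35/20⌋ = 11 → L; lat ⌊71.69/10⌋ = 7 → H.
Square: lon ⌊14.35/2⌋ = 7; lat ⌊1.69/1⌋ = 1.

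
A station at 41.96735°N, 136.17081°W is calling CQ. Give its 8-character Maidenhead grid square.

CN11vx92

Add 180° to longitude and 90° to latitude: 43.82919, 131.96735.
Field: 43.82919/20 → 2 → C, 131.96735/10 → 13 → N; chars CN.
Square: 3.82919/2 → 1, 1.96735/1 → 1; chars 11.
Subsquare: 1.82919/0.0833333 → 21 → v, 0.96735/0.0416667 → 23 → x; chars vx.
Extended square: 0.07919/0.00833333 → 9, 0.00902/0.00416667 → 2; chars 92.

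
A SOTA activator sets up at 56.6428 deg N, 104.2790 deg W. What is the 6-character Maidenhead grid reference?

DO76up

Offset from 180°W / 90°S: lon 75.7210°, lat 146.6428°.
Field: lon ⌊75.7210/20⌋ = 3 → D; lat ⌊146.6428/10⌋ = 14 → O.
Square: lon ⌊15.7210/2⌋ = 7; lat ⌊6.6428/1⌋ = 6.
Subsquare: lon ⌊1.7210/0.0833333⌋ = 20 → u; lat ⌊0.6428/0.0416667⌋ = 15 → p.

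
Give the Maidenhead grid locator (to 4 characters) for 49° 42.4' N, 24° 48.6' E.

Offset from 180°W / 90°S: lon 204.81°, lat 139.71°.
Field: 204.81/20 → 10 → K, 139.71/10 → 13 → N; chars KN.
Square: 4.81/2 → 2, 9.71/1 → 9; chars 29.

KN29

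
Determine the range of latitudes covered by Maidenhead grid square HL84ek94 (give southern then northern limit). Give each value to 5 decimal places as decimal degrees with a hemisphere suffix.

24.43333° N, 24.43750° N

Field H=7, L=11: +7·20° lon, +11·10° lat → SW at lon -40°, lat 20°.
Square 8, 4: +8·2° lon, +4·1° lat → SW at lon -24°, lat 24°.
Subsquare e=4, k=10: +4·0.0833333° lon, +10·0.0416667° lat → SW at lon -23.6667°, lat 24.4167°.
Extended square 9, 4: +9·0.00833333° lon, +4·0.00416667° lat → SW at lon -23.5917°, lat 24.4333°.
Cell spans 0.00833333° lon × 0.00416667° lat.
south 24.43333° N, north 24.43750° N.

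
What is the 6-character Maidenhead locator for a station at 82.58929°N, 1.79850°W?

Shift to the Maidenhead origin (180°W, 90°S): lon 178.2015, lat 172.5893.
Field (20°×10°, letters A–R): 178.2015/20 → 8 → I, 172.5893/10 → 17 → R; chars IR.
Square (2°×1°, digits 0–9): 18.2015/2 → 9, 2.5893/1 → 2; chars 92.
Subsquare (5′×2.5′, letters a–x): 0.2015/0.0833333 → 2 → c, 0.5893/0.0416667 → 14 → o; chars co.

IR92co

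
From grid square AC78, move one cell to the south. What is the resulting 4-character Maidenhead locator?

Latitude square 8; −1 → 7.
The longitude characters are unchanged.

AC77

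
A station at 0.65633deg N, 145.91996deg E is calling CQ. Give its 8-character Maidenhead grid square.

Shift to the Maidenhead origin (180°W, 90°S): lon 325.91996, lat 90.65633.
Field: 325.91996/20 → 16 → Q, 90.65633/10 → 9 → J; chars QJ.
Square: 5.91996/2 → 2, 0.65633/1 → 0; chars 20.
Subsquare: 1.91996/0.0833333 → 23 → x, 0.65633/0.0416667 → 15 → p; chars xp.
Extended square: 0.00329/0.00833333 → 0, 0.03133/0.00416667 → 7; chars 07.

QJ20xp07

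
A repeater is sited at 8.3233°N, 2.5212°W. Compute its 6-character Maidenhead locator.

IJ88rh

Add 180° to longitude and 90° to latitude: 177.4788, 98.3233.
Field (20°×10°, letters A–R): 177.4788/20 → 8 → I, 98.3233/10 → 9 → J; chars IJ.
Square (2°×1°, digits 0–9): 17.4788/2 → 8, 8.3233/1 → 8; chars 88.
Subsquare (5′×2.5′, letters a–x): 1.4788/0.0833333 → 17 → r, 0.3233/0.0416667 → 7 → h; chars rh.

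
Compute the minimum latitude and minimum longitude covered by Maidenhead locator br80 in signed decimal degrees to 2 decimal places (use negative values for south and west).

80.00, -144.00

Field B=1, R=17: +1·20° lon, +17·10° lat → SW at lon -160°, lat 80°.
Square 8, 0: +8·2° lon, +0·1° lat → SW at lon -144°, lat 80°.
latitude 80.00, longitude -144.00.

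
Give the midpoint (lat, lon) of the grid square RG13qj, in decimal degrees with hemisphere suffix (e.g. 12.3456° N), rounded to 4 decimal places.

26.6042° S, 163.3750° E

Field R=17, G=6: +17·20° lon, +6·10° lat → SW at lon 160°, lat -30°.
Square 1, 3: +1·2° lon, +3·1° lat → SW at lon 162°, lat -27°.
Subsquare q=16, j=9: +16·0.0833333° lon, +9·0.0416667° lat → SW at lon 163.333°, lat -26.625°.
Cell spans 0.0833333° lon × 0.0416667° lat. Centre is SW corner plus half of each.
latitude 26.6042° S, longitude 163.3750° E.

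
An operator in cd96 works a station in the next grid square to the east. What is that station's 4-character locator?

Longitude square 9; +1 → 10, wraps to 0, carry into field.
Longitude field C = 2; +1 → 3 = D.
The latitude characters are unchanged.

DD06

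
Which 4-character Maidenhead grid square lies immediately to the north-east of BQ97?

CQ08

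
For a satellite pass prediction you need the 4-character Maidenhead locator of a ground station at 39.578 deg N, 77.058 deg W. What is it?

Add 180° to longitude and 90° to latitude: 102.94, 129.58.
Field: lon ⌊102.94/20⌋ = 5 → F; lat ⌊129.58/10⌋ = 12 → M.
Square: lon ⌊2.94/2⌋ = 1; lat ⌊9.58/1⌋ = 9.

FM19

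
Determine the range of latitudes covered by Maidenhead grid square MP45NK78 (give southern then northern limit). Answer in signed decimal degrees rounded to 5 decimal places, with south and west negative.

Field M=12, P=15: +12·20° lon, +15·10° lat → SW at lon 60°, lat 60°.
Square 4, 5: +4·2° lon, +5·1° lat → SW at lon 68°, lat 65°.
Subsquare n=13, k=10: +13·0.0833333° lon, +10·0.0416667° lat → SW at lon 69.0833°, lat 65.4167°.
Extended square 7, 8: +7·0.00833333° lon, +8·0.00416667° lat → SW at lon 69.1417°, lat 65.45°.
Cell spans 0.00833333° lon × 0.00416667° lat.
south 65.45000, north 65.45417.

65.45000, 65.45417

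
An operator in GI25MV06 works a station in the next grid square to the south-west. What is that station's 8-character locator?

Longitude extended square 0; −1 → -1, wraps to 9, carry into subsquare.
Longitude subsquare m = 12; −1 → 11 = l.
Latitude extended square 6; −1 → 5.

GI25lv95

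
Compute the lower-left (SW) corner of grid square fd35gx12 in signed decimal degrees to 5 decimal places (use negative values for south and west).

-54.03333, -73.49167

Field F=5, D=3: +5·20° lon, +3·10° lat → SW at lon -80°, lat -60°.
Square 3, 5: +3·2° lon, +5·1° lat → SW at lon -74°, lat -55°.
Subsquare g=6, x=23: +6·0.0833333° lon, +23·0.0416667° lat → SW at lon -73.5°, lat -54.0417°.
Extended square 1, 2: +1·0.00833333° lon, +2·0.00416667° lat → SW at lon -73.4917°, lat -54.0333°.
latitude -54.03333, longitude -73.49167.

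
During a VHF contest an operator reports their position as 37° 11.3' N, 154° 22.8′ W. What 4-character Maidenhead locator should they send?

BM27

Offset from 180°W / 90°S: lon 25.62°, lat 127.19°.
Field (20°×10°, letters A–R): lon ⌊25.62/20⌋ = 1 → B; lat ⌊127.19/10⌋ = 12 → M.
Square (2°×1°, digits 0–9): lon ⌊5.62/2⌋ = 2; lat ⌊7.19/1⌋ = 7.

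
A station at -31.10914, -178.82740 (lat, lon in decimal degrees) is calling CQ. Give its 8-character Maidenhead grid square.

Shift to the Maidenhead origin (180°W, 90°S): lon 1.17260, lat 58.89086.
Field (20°×10°, letters A–R): lon ⌊1.17260/20⌋ = 0 → A; lat ⌊58.89086/10⌋ = 5 → F.
Square (2°×1°, digits 0–9): lon ⌊1.17260/2⌋ = 0; lat ⌊8.89086/1⌋ = 8.
Subsquare (5′×2.5′, letters a–x): lon ⌊1.17260/0.0833333⌋ = 14 → o; lat ⌊0.89086/0.0416667⌋ = 21 → v.
Extended square (30″×15″, digits 0–9): lon ⌊0.00593/0.00833333⌋ = 0; lat ⌊0.01586/0.00416667⌋ = 3.

AF08ov03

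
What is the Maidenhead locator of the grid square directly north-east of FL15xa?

FL25ab

Longitude subsquare x = 23; +1 → 24, wraps to 0 = a, carry into square.
Longitude square 1; +1 → 2.
Latitude subsquare a = 0; +1 → 1 = b.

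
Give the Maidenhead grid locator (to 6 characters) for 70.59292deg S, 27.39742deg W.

HB69hj

Shift to the Maidenhead origin (180°W, 90°S): lon 152.6026, lat 19.4071.
Field (20°×10°, letters A–R): lon ⌊152.6026/20⌋ = 7 → H; lat ⌊19.4071/10⌋ = 1 → B.
Square (2°×1°, digits 0–9): lon ⌊12.6026/2⌋ = 6; lat ⌊9.4071/1⌋ = 9.
Subsquare (5′×2.5′, letters a–x): lon ⌊0.6026/0.0833333⌋ = 7 → h; lat ⌊0.4071/0.0416667⌋ = 9 → j.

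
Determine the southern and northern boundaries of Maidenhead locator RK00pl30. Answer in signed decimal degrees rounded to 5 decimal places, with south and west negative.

10.45833, 10.46250

Field R=17, K=10: +17·20° lon, +10·10° lat → SW at lon 160°, lat 10°.
Square 0, 0: +0·2° lon, +0·1° lat → SW at lon 160°, lat 10°.
Subsquare p=15, l=11: +15·0.0833333° lon, +11·0.0416667° lat → SW at lon 161.25°, lat 10.4583°.
Extended square 3, 0: +3·0.00833333° lon, +0·0.00416667° lat → SW at lon 161.275°, lat 10.4583°.
Cell spans 0.00833333° lon × 0.00416667° lat.
south 10.45833, north 10.46250.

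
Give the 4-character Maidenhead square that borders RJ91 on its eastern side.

Longitude square 9; +1 → 10, wraps to 0, carry into field.
Longitude field R = 17; +1 → 18, wraps to 0 = A, wrapping around the antimeridian.
The latitude characters are unchanged.

AJ01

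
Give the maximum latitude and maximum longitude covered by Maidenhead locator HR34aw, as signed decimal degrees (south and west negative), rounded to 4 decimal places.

Field H=7, R=17: +7·20° lon, +17·10° lat → SW at lon -40°, lat 80°.
Square 3, 4: +3·2° lon, +4·1° lat → SW at lon -34°, lat 84°.
Subsquare a=0, w=22: +0·0.0833333° lon, +22·0.0416667° lat → SW at lon -34°, lat 84.9167°.
Cell spans 0.0833333° lon × 0.0416667° lat. NE corner is SW corner plus one full cell.
latitude 84.9583, longitude -33.9167.

84.9583, -33.9167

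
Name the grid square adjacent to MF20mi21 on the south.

MF20mi20

Latitude extended square 1; −1 → 0.
The longitude characters are unchanged.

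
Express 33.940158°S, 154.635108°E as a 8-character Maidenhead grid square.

QF76hb64

Shift to the Maidenhead origin (180°W, 90°S): lon 334.63511, lat 56.05984.
Field (20°×10°, letters A–R): lon ⌊334.63511/20⌋ = 16 → Q; lat ⌊56.05984/10⌋ = 5 → F.
Square (2°×1°, digits 0–9): lon ⌊14.63511/2⌋ = 7; lat ⌊6.05984/1⌋ = 6.
Subsquare (5′×2.5′, letters a–x): lon ⌊0.63511/0.0833333⌋ = 7 → h; lat ⌊0.05984/0.0416667⌋ = 1 → b.
Extended square (30″×15″, digits 0–9): lon ⌊0.05177/0.00833333⌋ = 6; lat ⌊0.01818/0.00416667⌋ = 4.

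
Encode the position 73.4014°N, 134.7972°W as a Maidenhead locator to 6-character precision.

Offset from 180°W / 90°S: lon 45.2028°, lat 163.4014°.
Field: lon ⌊45.2028/20⌋ = 2 → C; lat ⌊163.4014/10⌋ = 16 → Q.
Square: lon ⌊5.2028/2⌋ = 2; lat ⌊3.4014/1⌋ = 3.
Subsquare: lon ⌊1.2028/0.0833333⌋ = 14 → o; lat ⌊0.4014/0.0416667⌋ = 9 → j.

CQ23oj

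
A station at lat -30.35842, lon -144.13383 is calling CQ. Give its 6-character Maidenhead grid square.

BF79wp

Offset from 180°W / 90°S: lon 35.8662°, lat 59.6416°.
Field: 35.8662/20 → 1 → B, 59.6416/10 → 5 → F; chars BF.
Square: 15.8662/2 → 7, 9.6416/1 → 9; chars 79.
Subsquare: 1.8662/0.0833333 → 22 → w, 0.6416/0.0416667 → 15 → p; chars wp.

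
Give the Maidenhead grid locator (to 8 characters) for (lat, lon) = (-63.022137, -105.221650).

DC76jx34

Shift to the Maidenhead origin (180°W, 90°S): lon 74.77835, lat 26.97786.
Field: lon ⌊74.77835/20⌋ = 3 → D; lat ⌊26.97786/10⌋ = 2 → C.
Square: lon ⌊14.77835/2⌋ = 7; lat ⌊6.97786/1⌋ = 6.
Subsquare: lon ⌊0.77835/0.0833333⌋ = 9 → j; lat ⌊0.97786/0.0416667⌋ = 23 → x.
Extended square: lon ⌊0.02835/0.00833333⌋ = 3; lat ⌊0.01953/0.00416667⌋ = 4.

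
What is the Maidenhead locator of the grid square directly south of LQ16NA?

LQ15nx

Latitude subsquare a = 0; −1 → -1, wraps to 23 = x, carry into square.
Latitude square 6; −1 → 5.
The longitude characters are unchanged.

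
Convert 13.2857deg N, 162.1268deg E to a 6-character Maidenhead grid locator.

Shift to the Maidenhead origin (180°W, 90°S): lon 342.1268, lat 103.2857.
Field (20°×10°, letters A–R): lon ⌊342.1268/20⌋ = 17 → R; lat ⌊103.2857/10⌋ = 10 → K.
Square (2°×1°, digits 0–9): lon ⌊2.1268/2⌋ = 1; lat ⌊3.2857/1⌋ = 3.
Subsquare (5′×2.5′, letters a–x): lon ⌊0.1268/0.0833333⌋ = 1 → b; lat ⌊0.2857/0.0416667⌋ = 6 → g.

RK13bg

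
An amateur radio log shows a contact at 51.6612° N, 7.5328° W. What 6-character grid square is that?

Offset from 180°W / 90°S: lon 172.4672°, lat 141.6612°.
Field: lon ⌊172.4672/20⌋ = 8 → I; lat ⌊141.6612/10⌋ = 14 → O.
Square: lon ⌊12.4672/2⌋ = 6; lat ⌊1.6612/1⌋ = 1.
Subsquare: lon ⌊0.4672/0.0833333⌋ = 5 → f; lat ⌊0.6612/0.0416667⌋ = 15 → p.

IO61fp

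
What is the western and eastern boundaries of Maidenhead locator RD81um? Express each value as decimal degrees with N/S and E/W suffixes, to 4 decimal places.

177.6667° E, 177.7500° E

Field R=17, D=3: +17·20° lon, +3·10° lat → SW at lon 160°, lat -60°.
Square 8, 1: +8·2° lon, +1·1° lat → SW at lon 176°, lat -59°.
Subsquare u=20, m=12: +20·0.0833333° lon, +12·0.0416667° lat → SW at lon 177.667°, lat -58.5°.
Cell spans 0.0833333° lon × 0.0416667° lat.
west 177.6667° E, east 177.7500° E.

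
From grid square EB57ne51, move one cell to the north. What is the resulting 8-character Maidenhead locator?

EB57ne52

Latitude extended square 1; +1 → 2.
The longitude characters are unchanged.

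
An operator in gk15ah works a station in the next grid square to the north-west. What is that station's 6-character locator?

Longitude subsquare a = 0; −1 → -1, wraps to 23 = x, carry into square.
Longitude square 1; −1 → 0.
Latitude subsquare h = 7; +1 → 8 = i.

GK05xi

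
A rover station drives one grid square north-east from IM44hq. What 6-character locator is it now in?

IM44ir

Longitude subsquare h = 7; +1 → 8 = i.
Latitude subsquare q = 16; +1 → 17 = r.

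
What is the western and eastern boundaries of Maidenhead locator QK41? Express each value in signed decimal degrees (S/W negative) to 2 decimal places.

148.00, 150.00

Field Q=16, K=10: +16·20° lon, +10·10° lat → SW at lon 140°, lat 10°.
Square 4, 1: +4·2° lon, +1·1° lat → SW at lon 148°, lat 11°.
Cell spans 2° lon × 1° lat.
west 148.00, east 150.00.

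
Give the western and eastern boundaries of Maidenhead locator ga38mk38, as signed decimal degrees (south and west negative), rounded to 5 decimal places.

Field G=6, A=0: +6·20° lon, +0·10° lat → SW at lon -60°, lat -90°.
Square 3, 8: +3·2° lon, +8·1° lat → SW at lon -54°, lat -82°.
Subsquare m=12, k=10: +12·0.0833333° lon, +10·0.0416667° lat → SW at lon -53°, lat -81.5833°.
Extended square 3, 8: +3·0.00833333° lon, +8·0.00416667° lat → SW at lon -52.975°, lat -81.55°.
Cell spans 0.00833333° lon × 0.00416667° lat.
west -52.97500, east -52.96667.

-52.97500, -52.96667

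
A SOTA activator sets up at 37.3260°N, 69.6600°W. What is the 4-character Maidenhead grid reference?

Offset from 180°W / 90°S: lon 110.34°, lat 127.33°.
Field: lon ⌊110.34/20⌋ = 5 → F; lat ⌊127.33/10⌋ = 12 → M.
Square: lon ⌊10.34/2⌋ = 5; lat ⌊7.33/1⌋ = 7.

FM57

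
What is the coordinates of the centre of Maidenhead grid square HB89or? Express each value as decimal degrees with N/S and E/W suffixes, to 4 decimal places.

Field H=7, B=1: +7·20° lon, +1·10° lat → SW at lon -40°, lat -80°.
Square 8, 9: +8·2° lon, +9·1° lat → SW at lon -24°, lat -71°.
Subsquare o=14, r=17: +14·0.0833333° lon, +17·0.0416667° lat → SW at lon -22.8333°, lat -70.2917°.
Cell spans 0.0833333° lon × 0.0416667° lat. Centre is SW corner plus half of each.
latitude 70.2708° S, longitude 22.7917° W.

70.2708° S, 22.7917° W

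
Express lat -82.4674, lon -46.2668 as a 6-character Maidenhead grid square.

GA67um

Add 180° to longitude and 90° to latitude: 133.7332, 7.5326.
Field: 133.7332/20 → 6 → G, 7.5326/10 → 0 → A; chars GA.
Square: 13.7332/2 → 6, 7.5326/1 → 7; chars 67.
Subsquare: 1.7332/0.0833333 → 20 → u, 0.5326/0.0416667 → 12 → m; chars um.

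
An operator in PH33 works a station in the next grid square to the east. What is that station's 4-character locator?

PH43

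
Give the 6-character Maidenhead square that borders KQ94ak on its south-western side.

KQ84xj

Longitude subsquare a = 0; −1 → -1, wraps to 23 = x, carry into square.
Longitude square 9; −1 → 8.
Latitude subsquare k = 10; −1 → 9 = j.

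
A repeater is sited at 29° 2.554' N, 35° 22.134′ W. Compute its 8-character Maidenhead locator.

HL29hb50

Offset from 180°W / 90°S: lon 144.63110°, lat 119.04257°.
Field (20°×10°, letters A–R): 144.63110/20 → 7 → H, 119.04257/10 → 11 → L; chars HL.
Square (2°×1°, digits 0–9): 4.63110/2 → 2, 9.04257/1 → 9; chars 29.
Subsquare (5′×2.5′, letters a–x): 0.63110/0.0833333 → 7 → h, 0.04257/0.0416667 → 1 → b; chars hb.
Extended square (30″×15″, digits 0–9): 0.04777/0.00833333 → 5, 0.00090/0.00416667 → 0; chars 50.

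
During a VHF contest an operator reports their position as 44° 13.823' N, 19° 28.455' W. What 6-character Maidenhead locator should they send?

IN04gf

Offset from 180°W / 90°S: lon 160.5257°, lat 134.2304°.
Field: 160.5257/20 → 8 → I, 134.2304/10 → 13 → N; chars IN.
Square: 0.5257/2 → 0, 4.2304/1 → 4; chars 04.
Subsquare: 0.5257/0.0833333 → 6 → g, 0.2304/0.0416667 → 5 → f; chars gf.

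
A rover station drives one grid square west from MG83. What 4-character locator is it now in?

MG73

Longitude square 8; −1 → 7.
The latitude characters are unchanged.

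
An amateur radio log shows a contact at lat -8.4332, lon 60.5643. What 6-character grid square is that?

MI01gn

Shift to the Maidenhead origin (180°W, 90°S): lon 240.5643, lat 81.5668.
Field: 240.5643/20 → 12 → M, 81.5668/10 → 8 → I; chars MI.
Square: 0.5643/2 → 0, 1.5668/1 → 1; chars 01.
Subsquare: 0.5643/0.0833333 → 6 → g, 0.5668/0.0416667 → 13 → n; chars gn.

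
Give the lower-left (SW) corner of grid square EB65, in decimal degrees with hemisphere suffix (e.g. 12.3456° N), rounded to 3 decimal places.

75.000° S, 88.000° W

Field E=4, B=1: +4·20° lon, +1·10° lat → SW at lon -100°, lat -80°.
Square 6, 5: +6·2° lon, +5·1° lat → SW at lon -88°, lat -75°.
latitude 75.000° S, longitude 88.000° W.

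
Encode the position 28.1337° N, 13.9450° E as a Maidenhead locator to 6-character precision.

Offset from 180°W / 90°S: lon 193.9450°, lat 118.1337°.
Field: lon ⌊193.9450/20⌋ = 9 → J; lat ⌊118.1337/10⌋ = 11 → L.
Square: lon ⌊13.9450/2⌋ = 6; lat ⌊8.1337/1⌋ = 8.
Subsquare: lon ⌊1.9450/0.0833333⌋ = 23 → x; lat ⌊0.1337/0.0416667⌋ = 3 → d.

JL68xd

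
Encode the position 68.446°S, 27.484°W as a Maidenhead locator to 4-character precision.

HC61

Add 180° to longitude and 90° to latitude: 152.52, 21.55.
Field (20°×10°, letters A–R): 152.52/20 → 7 → H, 21.55/10 → 2 → C; chars HC.
Square (2°×1°, digits 0–9): 12.52/2 → 6, 1.55/1 → 1; chars 61.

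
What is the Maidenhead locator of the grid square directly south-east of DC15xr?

DC25aq

Longitude subsquare x = 23; +1 → 24, wraps to 0 = a, carry into square.
Longitude square 1; +1 → 2.
Latitude subsquare r = 17; −1 → 16 = q.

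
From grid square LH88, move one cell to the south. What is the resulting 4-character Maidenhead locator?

LH87

Latitude square 8; −1 → 7.
The longitude characters are unchanged.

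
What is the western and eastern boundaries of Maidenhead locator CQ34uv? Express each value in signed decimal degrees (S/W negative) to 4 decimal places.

-132.3333, -132.2500

Field C=2, Q=16: +2·20° lon, +16·10° lat → SW at lon -140°, lat 70°.
Square 3, 4: +3·2° lon, +4·1° lat → SW at lon -134°, lat 74°.
Subsquare u=20, v=21: +20·0.0833333° lon, +21·0.0416667° lat → SW at lon -132.333°, lat 74.875°.
Cell spans 0.0833333° lon × 0.0416667° lat.
west -132.3333, east -132.2500.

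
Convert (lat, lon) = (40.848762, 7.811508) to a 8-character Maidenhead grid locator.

JN30vu73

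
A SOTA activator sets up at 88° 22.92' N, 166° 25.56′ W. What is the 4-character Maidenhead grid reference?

AR68

Add 180° to longitude and 90° to latitude: 13.57, 178.38.
Field: 13.57/20 → 0 → A, 178.38/10 → 17 → R; chars AR.
Square: 13.57/2 → 6, 8.38/1 → 8; chars 68.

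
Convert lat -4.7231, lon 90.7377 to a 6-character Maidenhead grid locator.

NI55ig

Shift to the Maidenhead origin (180°W, 90°S): lon 270.7377, lat 85.2769.
Field (20°×10°, letters A–R): lon ⌊270.7377/20⌋ = 13 → N; lat ⌊85.2769/10⌋ = 8 → I.
Square (2°×1°, digits 0–9): lon ⌊10.7377/2⌋ = 5; lat ⌊5.2769/1⌋ = 5.
Subsquare (5′×2.5′, letters a–x): lon ⌊0.7377/0.0833333⌋ = 8 → i; lat ⌊0.2769/0.0416667⌋ = 6 → g.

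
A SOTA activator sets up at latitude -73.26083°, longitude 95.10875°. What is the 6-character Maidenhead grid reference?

NB76nr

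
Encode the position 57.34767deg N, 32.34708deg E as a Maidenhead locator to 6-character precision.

KO67ei

Shift to the Maidenhead origin (180°W, 90°S): lon 212.3471, lat 147.3477.
Field: 212.3471/20 → 10 → K, 147.3477/10 → 14 → O; chars KO.
Square: 12.3471/2 → 6, 7.3477/1 → 7; chars 67.
Subsquare: 0.3471/0.0833333 → 4 → e, 0.3477/0.0416667 → 8 → i; chars ei.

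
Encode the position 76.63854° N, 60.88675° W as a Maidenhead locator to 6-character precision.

FQ96np

Offset from 180°W / 90°S: lon 119.1132°, lat 166.6385°.
Field: 119.1132/20 → 5 → F, 166.6385/10 → 16 → Q; chars FQ.
Square: 19.1132/2 → 9, 6.6385/1 → 6; chars 96.
Subsquare: 1.1132/0.0833333 → 13 → n, 0.6385/0.0416667 → 15 → p; chars np.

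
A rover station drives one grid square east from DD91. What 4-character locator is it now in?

Longitude square 9; +1 → 10, wraps to 0, carry into field.
Longitude field D = 3; +1 → 4 = E.
The latitude characters are unchanged.

ED01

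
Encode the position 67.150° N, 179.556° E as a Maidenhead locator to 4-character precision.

RP97

Shift to the Maidenhead origin (180°W, 90°S): lon 359.56, lat 157.15.
Field: 359.56/20 → 17 → R, 157.15/10 → 15 → P; chars RP.
Square: 19.56/2 → 9, 7.15/1 → 7; chars 97.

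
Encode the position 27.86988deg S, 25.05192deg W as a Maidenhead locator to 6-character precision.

HG72ld

Add 180° to longitude and 90° to latitude: 154.9481, 62.1301.
Field (20°×10°, letters A–R): lon ⌊154.9481/20⌋ = 7 → H; lat ⌊62.1301/10⌋ = 6 → G.
Square (2°×1°, digits 0–9): lon ⌊14.9481/2⌋ = 7; lat ⌊2.1301/1⌋ = 2.
Subsquare (5′×2.5′, letters a–x): lon ⌊0.9481/0.0833333⌋ = 11 → l; lat ⌊0.1301/0.0416667⌋ = 3 → d.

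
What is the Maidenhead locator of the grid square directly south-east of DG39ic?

DG39jb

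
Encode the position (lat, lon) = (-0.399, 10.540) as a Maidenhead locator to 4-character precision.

JI59

Offset from 180°W / 90°S: lon 190.54°, lat 89.60°.
Field: lon ⌊190.54/20⌋ = 9 → J; lat ⌊89.60/10⌋ = 8 → I.
Square: lon ⌊10.54/2⌋ = 5; lat ⌊9.60/1⌋ = 9.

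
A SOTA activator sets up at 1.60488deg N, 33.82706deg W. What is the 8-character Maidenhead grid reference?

Offset from 180°W / 90°S: lon 146.17294°, lat 91.60488°.
Field: 146.17294/20 → 7 → H, 91.60488/10 → 9 → J; chars HJ.
Square: 6.17294/2 → 3, 1.60488/1 → 1; chars 31.
Subsquare: 0.17294/0.0833333 → 2 → c, 0.60488/0.0416667 → 14 → o; chars co.
Extended square: 0.00627/0.00833333 → 0, 0.02155/0.00416667 → 5; chars 05.

HJ31co05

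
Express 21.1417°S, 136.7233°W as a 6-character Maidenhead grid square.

Offset from 180°W / 90°S: lon 43.2767°, lat 68.8583°.
Field: lon ⌊43.2767/20⌋ = 2 → C; lat ⌊68.8583/10⌋ = 6 → G.
Square: lon ⌊3.2767/2⌋ = 1; lat ⌊8.8583/1⌋ = 8.
Subsquare: lon ⌊1.2767/0.0833333⌋ = 15 → p; lat ⌊0.8583/0.0416667⌋ = 20 → u.

CG18pu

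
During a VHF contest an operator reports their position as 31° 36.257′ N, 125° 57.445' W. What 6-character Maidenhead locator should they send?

CM71ao

Add 180° to longitude and 90° to latitude: 54.0426, 121.6043.
Field (20°×10°, letters A–R): 54.0426/20 → 2 → C, 121.6043/10 → 12 → M; chars CM.
Square (2°×1°, digits 0–9): 14.0426/2 → 7, 1.6043/1 → 1; chars 71.
Subsquare (5′×2.5′, letters a–x): 0.0426/0.0833333 → 0 → a, 0.6043/0.0416667 → 14 → o; chars ao.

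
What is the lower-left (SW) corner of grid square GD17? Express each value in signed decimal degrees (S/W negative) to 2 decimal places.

-53.00, -58.00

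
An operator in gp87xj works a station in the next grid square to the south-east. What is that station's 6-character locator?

Longitude subsquare x = 23; +1 → 24, wraps to 0 = a, carry into square.
Longitude square 8; +1 → 9.
Latitude subsquare j = 9; −1 → 8 = i.

GP97ai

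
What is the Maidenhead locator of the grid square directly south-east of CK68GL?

CK68hk

Longitude subsquare g = 6; +1 → 7 = h.
Latitude subsquare l = 11; −1 → 10 = k.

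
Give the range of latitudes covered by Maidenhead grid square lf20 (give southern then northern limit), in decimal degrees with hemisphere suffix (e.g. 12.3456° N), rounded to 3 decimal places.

Field L=11, F=5: +11·20° lon, +5·10° lat → SW at lon 40°, lat -40°.
Square 2, 0: +2·2° lon, +0·1° lat → SW at lon 44°, lat -40°.
Cell spans 2° lon × 1° lat.
south 40.000° S, north 39.000° S.

40.000° S, 39.000° S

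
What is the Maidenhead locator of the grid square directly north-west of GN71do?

GN71cp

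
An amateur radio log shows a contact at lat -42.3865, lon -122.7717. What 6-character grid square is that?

CE87oo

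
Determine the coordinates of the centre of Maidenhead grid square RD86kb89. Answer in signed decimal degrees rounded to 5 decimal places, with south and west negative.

-53.91875, 176.90417

Field R=17, D=3: +17·20° lon, +3·10° lat → SW at lon 160°, lat -60°.
Square 8, 6: +8·2° lon, +6·1° lat → SW at lon 176°, lat -54°.
Subsquare k=10, b=1: +10·0.0833333° lon, +1·0.0416667° lat → SW at lon 176.833°, lat -53.9583°.
Extended square 8, 9: +8·0.00833333° lon, +9·0.00416667° lat → SW at lon 176.9°, lat -53.9208°.
Cell spans 0.00833333° lon × 0.00416667° lat. Centre is SW corner plus half of each.
latitude -53.91875, longitude 176.90417.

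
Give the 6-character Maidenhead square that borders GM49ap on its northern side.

Latitude subsquare p = 15; +1 → 16 = q.
The longitude characters are unchanged.

GM49aq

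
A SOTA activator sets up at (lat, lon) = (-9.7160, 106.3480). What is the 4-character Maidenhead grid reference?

Shift to the Maidenhead origin (180°W, 90°S): lon 286.35, lat 80.28.
Field: 286.35/20 → 14 → O, 80.28/10 → 8 → I; chars OI.
Square: 6.35/2 → 3, 0.28/1 → 0; chars 30.

OI30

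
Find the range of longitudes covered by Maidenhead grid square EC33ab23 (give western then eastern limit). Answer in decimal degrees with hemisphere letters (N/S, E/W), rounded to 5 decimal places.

Field E=4, C=2: +4·20° lon, +2·10° lat → SW at lon -100°, lat -70°.
Square 3, 3: +3·2° lon, +3·1° lat → SW at lon -94°, lat -67°.
Subsquare a=0, b=1: +0·0.0833333° lon, +1·0.0416667° lat → SW at lon -94°, lat -66.9583°.
Extended square 2, 3: +2·0.00833333° lon, +3·0.00416667° lat → SW at lon -93.9833°, lat -66.9458°.
Cell spans 0.00833333° lon × 0.00416667° lat.
west 93.98333° W, east 93.97500° W.

93.98333° W, 93.97500° W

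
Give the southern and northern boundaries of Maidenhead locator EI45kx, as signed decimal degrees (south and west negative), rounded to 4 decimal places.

Field E=4, I=8: +4·20° lon, +8·10° lat → SW at lon -100°, lat -10°.
Square 4, 5: +4·2° lon, +5·1° lat → SW at lon -92°, lat -5°.
Subsquare k=10, x=23: +10·0.0833333° lon, +23·0.0416667° lat → SW at lon -91.1667°, lat -4.04167°.
Cell spans 0.0833333° lon × 0.0416667° lat.
south -4.0417, north -4.0000.

-4.0417, -4.0000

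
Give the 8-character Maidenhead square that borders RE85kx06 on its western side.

Longitude extended square 0; −1 → -1, wraps to 9, carry into subsquare.
Longitude subsquare k = 10; −1 → 9 = j.
The latitude characters are unchanged.

RE85jx96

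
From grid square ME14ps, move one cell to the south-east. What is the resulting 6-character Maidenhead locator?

ME14qr

Longitude subsquare p = 15; +1 → 16 = q.
Latitude subsquare s = 18; −1 → 17 = r.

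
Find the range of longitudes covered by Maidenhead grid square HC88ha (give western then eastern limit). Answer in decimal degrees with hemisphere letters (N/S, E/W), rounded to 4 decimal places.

23.4167° W, 23.3333° W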